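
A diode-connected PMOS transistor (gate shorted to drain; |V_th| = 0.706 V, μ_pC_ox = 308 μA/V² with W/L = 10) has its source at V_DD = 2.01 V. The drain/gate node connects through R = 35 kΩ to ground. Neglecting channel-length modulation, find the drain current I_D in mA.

With gate tied to drain, V_SG = V_SD ≥ V_SG − |V_th|, so the device is in saturation.
k_p = μ_pC_ox · (W/L) = 3.08 mA/V².
KCL at the drain: ½ k_p (V_SG − |V_th|)² = (V_DD − V_SG)/R.
Let x = V_SG − 0.706. Then 53.9 x² + x − 1.304 = 0, giving x = 0.147 V (positive root), so V_SG = 0.853 V.
I_D = (V_DD − V_SG)/R = (2.01 − 0.853) / 35 = 0.0331 mA.

I_D = 0.0331 mA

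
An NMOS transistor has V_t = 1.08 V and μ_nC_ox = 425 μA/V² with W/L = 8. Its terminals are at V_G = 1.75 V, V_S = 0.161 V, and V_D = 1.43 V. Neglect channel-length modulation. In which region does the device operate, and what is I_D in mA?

V_GS = V_G − V_S = 1.75 − 0.161 = 1.59 V; V_DS = V_D − V_S = 1.43 − 0.161 = 1.27 V.
k_n = μ_nC_ox · (W/L) = 3.4 mA/V².
V_ov = V_GS − V_t = 1.59 − 1.08 = 0.509 V.
Since V_DS = 1.27 V ≥ V_ov = 0.509 V, the device is in saturation.
I_D = ½ k_n V_ov² = 0.5 × 3.4 × 0.509² = 0.44 mA.

Saturation; I_D = 0.440 mA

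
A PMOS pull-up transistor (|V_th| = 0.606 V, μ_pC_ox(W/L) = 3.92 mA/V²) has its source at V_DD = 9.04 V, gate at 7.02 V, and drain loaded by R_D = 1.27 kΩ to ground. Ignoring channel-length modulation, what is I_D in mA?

I_D = 3.92 mA

V_SG = V_DD − V_G = 9.04 − 7.02 = 2.02 V, so V_ov = 2.02 − 0.606 = 1.41 V.
Assume saturation: I_D = ½ k_p V_ov² = 0.5 × 3.92 × 1.41² = 3.92 mA, giving V_SD = V_DD − I_D R_D = 9.04 − 3.92 × 1.27 = 4.06 V.
V_SD = 4.06 V ≥ V_ov = 1.41 V, confirming saturation.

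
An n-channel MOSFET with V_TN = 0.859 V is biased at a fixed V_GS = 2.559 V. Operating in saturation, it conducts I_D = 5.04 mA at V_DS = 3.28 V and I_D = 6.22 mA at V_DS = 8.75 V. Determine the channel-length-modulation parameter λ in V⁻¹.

λ = 0.0498 V⁻¹

With V_GS fixed, I_D ∝ (1 + λ V_DS) in saturation, so I_D2/I_D1 = (1 + λ V_DS2)/(1 + λ V_DS1).
6.22/5.04 = 1.234 = (1 + 8.75 λ)/(1 + 3.28 λ).
Solving: λ (I_D1 V_DS2 − I_D2 V_DS1) = I_D2 − I_D1, so λ = (6.22 − 5.04) / (5.04 × 8.75 − 6.22 × 3.28) = 1.18 / 23.7 = 0.0498 V⁻¹.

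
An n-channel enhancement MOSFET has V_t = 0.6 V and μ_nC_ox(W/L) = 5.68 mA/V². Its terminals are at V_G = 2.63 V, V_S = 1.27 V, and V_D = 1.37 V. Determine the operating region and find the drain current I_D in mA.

Triode; I_D = 0.403 mA

V_GS = V_G − V_S = 2.63 − 1.27 = 1.36 V; V_DS = V_D − V_S = 1.37 − 1.27 = 0.1 V.
V_ov = V_GS − V_t = 1.36 − 0.6 = 0.76 V.
Since V_DS = 0.1 V < V_ov = 0.76 V, the device is in the triode region.
I_D = k_n [V_ov · V_DS − ½ V_DS²] = 5.68 × [0.76 × 0.1 − 0.5 × 0.1²] = 0.403 mA.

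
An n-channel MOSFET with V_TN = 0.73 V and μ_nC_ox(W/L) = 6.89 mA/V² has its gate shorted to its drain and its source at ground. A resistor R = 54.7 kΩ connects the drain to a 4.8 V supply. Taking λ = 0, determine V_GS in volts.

V_GS = 0.874 V

With gate tied to drain, V_GS = V_DS ≥ V_GS − V_TN, so the device is in saturation.
KCL at the drain: ½ k_n (V_GS − V_TN)² = (V_DD − V_GS)/R.
Let x = V_GS − 0.73. Then 188 x² + x − 4.07 = 0, giving x = 0.144 V (positive root), so V_GS = 0.874 V.
I_D = (V_DD − V_GS)/R = (4.8 − 0.874) / 54.7 = 0.0718 mA.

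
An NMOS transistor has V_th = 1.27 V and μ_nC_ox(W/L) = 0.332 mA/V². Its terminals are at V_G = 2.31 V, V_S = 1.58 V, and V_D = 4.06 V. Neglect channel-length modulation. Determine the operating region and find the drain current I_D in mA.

V_GS = V_G − V_S = 2.31 − 1.58 = 0.73 V; V_DS = V_D − V_S = 4.06 − 1.58 = 2.48 V.
V_GS = 0.73 V < V_th = 1.27 V, so the transistor is in cutoff.

Cutoff; I_D = 0 mA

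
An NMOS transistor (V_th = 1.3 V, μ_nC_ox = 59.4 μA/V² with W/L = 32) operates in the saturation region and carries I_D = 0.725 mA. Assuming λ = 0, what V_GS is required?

k_n = μ_nC_ox · (W/L) = 1.901 mA/V².
In saturation I_D = ½ k_n (V_GS − V_th)², so V_GS − V_th = √(2 I_D / k_n) = √(2 × 0.725 / 1.901) = 0.873 V.
V_GS = 1.3 + 0.873 = 2.17 V.

V_GS = 2.17 V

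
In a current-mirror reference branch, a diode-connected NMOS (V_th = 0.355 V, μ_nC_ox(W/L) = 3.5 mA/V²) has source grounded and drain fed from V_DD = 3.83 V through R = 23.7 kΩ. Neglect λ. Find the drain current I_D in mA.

I_D = 0.135 mA

With gate tied to drain, V_GS = V_DS ≥ V_GS − V_th, so the device is in saturation.
KCL at the drain: ½ k_n (V_GS − V_th)² = (V_DD − V_GS)/R.
Let x = V_GS − 0.355. Then 41.5 x² + x − 3.475 = 0, giving x = 0.278 V (positive root), so V_GS = 0.633 V.
I_D = (V_DD − V_GS)/R = (3.83 − 0.633) / 23.7 = 0.135 mA.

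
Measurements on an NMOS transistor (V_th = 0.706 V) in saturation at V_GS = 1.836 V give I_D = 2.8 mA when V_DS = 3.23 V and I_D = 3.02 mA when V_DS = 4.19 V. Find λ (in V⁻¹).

λ = 0.111 V⁻¹

With V_GS fixed, I_D ∝ (1 + λ V_DS) in saturation, so I_D2/I_D1 = (1 + λ V_DS2)/(1 + λ V_DS1).
3.02/2.8 = 1.079 = (1 + 4.19 λ)/(1 + 3.23 λ).
Solving: λ (I_D1 V_DS2 − I_D2 V_DS1) = I_D2 − I_D1, so λ = (3.02 − 2.8) / (2.8 × 4.19 − 3.02 × 3.23) = 0.22 / 1.98 = 0.111 V⁻¹.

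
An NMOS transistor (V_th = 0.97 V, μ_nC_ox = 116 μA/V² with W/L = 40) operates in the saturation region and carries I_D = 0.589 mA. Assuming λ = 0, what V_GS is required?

V_GS = 1.47 V

k_n = μ_nC_ox · (W/L) = 4.64 mA/V².
In saturation I_D = ½ k_n (V_GS − V_th)², so V_GS − V_th = √(2 I_D / k_n) = √(2 × 0.589 / 4.64) = 0.504 V.
V_GS = 0.97 + 0.504 = 1.47 V.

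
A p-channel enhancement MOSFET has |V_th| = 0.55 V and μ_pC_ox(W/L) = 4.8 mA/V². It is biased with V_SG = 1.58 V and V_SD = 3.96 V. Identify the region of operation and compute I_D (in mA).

V_ov = V_SG − |V_th| = 1.58 − 0.55 = 1.03 V.
Since V_SD = 3.96 V ≥ V_ov = 1.03 V, the device is in saturation.
I_D = ½ k_p V_ov² = 0.5 × 4.8 × 1.03² = 2.55 mA.

Saturation; I_D = 2.55 mA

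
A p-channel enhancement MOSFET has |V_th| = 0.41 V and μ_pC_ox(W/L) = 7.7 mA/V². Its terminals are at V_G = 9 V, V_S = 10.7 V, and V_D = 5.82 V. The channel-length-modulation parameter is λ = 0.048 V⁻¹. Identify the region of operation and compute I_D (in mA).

V_SG = V_S − V_G = 10.7 − 9 = 1.7 V; V_SD = V_S − V_D = 10.7 − 5.82 = 4.88 V.
V_ov = V_SG − |V_th| = 1.7 − 0.41 = 1.29 V.
Since V_SD = 4.88 V ≥ V_ov = 1.29 V, the device is in saturation.
I_D = ½ k_p V_ov² (1 + λ V_SD) = 0.5 × 7.7 × 1.29² × (1 + 0.048 × 4.88) = 7.91 mA.

Saturation; I_D = 7.91 mA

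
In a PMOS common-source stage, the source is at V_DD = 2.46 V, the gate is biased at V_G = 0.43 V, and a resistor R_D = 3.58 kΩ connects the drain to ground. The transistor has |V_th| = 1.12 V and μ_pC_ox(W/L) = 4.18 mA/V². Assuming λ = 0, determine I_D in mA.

I_D = 0.635 mA

V_SG = V_DD − V_G = 2.46 − 0.43 = 2.03 V, so V_ov = 2.03 − 1.12 = 0.91 V.
Assume saturation: I_D = ½ k_p V_ov² = 0.5 × 4.18 × 0.91² = 1.73 mA, giving V_SD = V_DD − I_D R_D = 2.46 − 1.73 × 3.58 = -3.74 V.
But -3.74 V < V_ov = 0.91 V, so the device is actually in triode.
In triode I_D = k_p[V_ov V_SD − ½ V_SD²] and I_D = (V_DD − V_SD)/R_D. Equating: 7.48 V_SD² − 14.62 V_SD + 2.46 = 0, giving V_SD = 0.186 V (the root below V_ov).
I_D = (2.46 − 0.186) / 3.58 = 0.635 mA.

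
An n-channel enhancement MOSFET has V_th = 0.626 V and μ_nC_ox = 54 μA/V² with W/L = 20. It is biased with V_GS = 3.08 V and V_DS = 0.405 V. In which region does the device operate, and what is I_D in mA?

k_n = μ_nC_ox · (W/L) = 1.08 mA/V².
V_ov = V_GS − V_th = 3.08 − 0.626 = 2.45 V.
Since V_DS = 0.405 V < V_ov = 2.45 V, the device is in the triode region.
I_D = k_n [V_ov · V_DS − ½ V_DS²] = 1.08 × [2.45 × 0.405 − 0.5 × 0.405²] = 0.985 mA.

Triode; I_D = 0.985 mA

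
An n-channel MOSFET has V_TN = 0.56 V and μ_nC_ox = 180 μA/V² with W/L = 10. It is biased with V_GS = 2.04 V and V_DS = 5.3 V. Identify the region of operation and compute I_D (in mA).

Saturation; I_D = 1.97 mA

k_n = μ_nC_ox · (W/L) = 1.8 mA/V².
V_ov = V_GS − V_TN = 2.04 − 0.56 = 1.48 V.
Since V_DS = 5.3 V ≥ V_ov = 1.48 V, the device is in saturation.
I_D = ½ k_n V_ov² = 0.5 × 1.8 × 1.48² = 1.97 mA.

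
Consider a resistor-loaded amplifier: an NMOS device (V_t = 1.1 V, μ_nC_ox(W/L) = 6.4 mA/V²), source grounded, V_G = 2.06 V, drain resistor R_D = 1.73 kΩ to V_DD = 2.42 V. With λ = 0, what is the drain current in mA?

V_GS = V_G = 2.06 V, so V_ov = 2.06 − 1.1 = 0.96 V.
Assume saturation: I_D = ½ k_n V_ov² = 0.5 × 6.4 × 0.96² = 2.95 mA, giving V_DS = V_DD − I_D R_D = 2.42 − 2.95 × 1.73 = -2.68 V.
But -2.68 V < V_ov = 0.96 V, so the device is actually in triode.
In triode I_D = k_n[V_ov V_DS − ½ V_DS²] and I_D = (V_DD − V_DS)/R_D. Equating: 5.54 V_DS² − 11.63 V_DS + 2.42 = 0, giving V_DS = 0.234 V (the root below V_ov).
I_D = (2.42 − 0.234) / 1.73 = 1.26 mA.

I_D = 1.26 mA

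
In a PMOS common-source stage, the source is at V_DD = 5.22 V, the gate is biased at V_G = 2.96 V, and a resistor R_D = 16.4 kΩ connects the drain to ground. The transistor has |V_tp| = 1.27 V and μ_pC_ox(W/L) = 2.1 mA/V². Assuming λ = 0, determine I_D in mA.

I_D = 0.308 mA

V_SG = V_DD − V_G = 5.22 − 2.96 = 2.26 V, so V_ov = 2.26 − 1.27 = 0.99 V.
Assume saturation: I_D = ½ k_p V_ov² = 0.5 × 2.1 × 0.99² = 1.03 mA, giving V_SD = V_DD − I_D R_D = 5.22 − 1.03 × 16.4 = -11.7 V.
But -11.7 V < V_ov = 0.99 V, so the device is actually in triode.
In triode I_D = k_p[V_ov V_SD − ½ V_SD²] and I_D = (V_DD − V_SD)/R_D. Equating: 17.2 V_SD² − 35.1 V_SD + 5.22 = 0, giving V_SD = 0.162 V (the root below V_ov).
I_D = (5.22 − 0.162) / 16.4 = 0.308 mA.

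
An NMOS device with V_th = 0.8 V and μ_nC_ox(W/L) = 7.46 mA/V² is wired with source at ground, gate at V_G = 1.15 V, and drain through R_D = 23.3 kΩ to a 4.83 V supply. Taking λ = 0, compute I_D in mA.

V_GS = V_G = 1.15 V, so V_ov = 1.15 − 0.8 = 0.35 V.
Assume saturation: I_D = ½ k_n V_ov² = 0.5 × 7.46 × 0.35² = 0.457 mA, giving V_DS = V_DD − I_D R_D = 4.83 − 0.457 × 23.3 = -5.82 V.
But -5.82 V < V_ov = 0.35 V, so the device is actually in triode.
In triode I_D = k_n[V_ov V_DS − ½ V_DS²] and I_D = (V_DD − V_DS)/R_D. Equating: 86.9 V_DS² − 61.84 V_DS + 4.83 = 0, giving V_DS = 0.0893 V (the root below V_ov).
I_D = (4.83 − 0.0893) / 23.3 = 0.203 mA.

I_D = 0.203 mA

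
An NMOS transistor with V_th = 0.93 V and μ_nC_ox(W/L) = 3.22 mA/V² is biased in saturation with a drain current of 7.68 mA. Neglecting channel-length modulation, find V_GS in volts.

In saturation I_D = ½ k_n (V_GS − V_th)², so V_GS − V_th = √(2 I_D / k_n) = √(2 × 7.68 / 3.22) = 2.18 V.
V_GS = 0.93 + 2.18 = 3.11 V.

V_GS = 3.11 V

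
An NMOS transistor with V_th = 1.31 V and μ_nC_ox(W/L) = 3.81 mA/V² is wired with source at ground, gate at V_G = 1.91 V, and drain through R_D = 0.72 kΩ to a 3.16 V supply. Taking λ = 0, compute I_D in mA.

V_GS = V_G = 1.91 V, so V_ov = 1.91 − 1.31 = 0.6 V.
Assume saturation: I_D = ½ k_n V_ov² = 0.5 × 3.81 × 0.6² = 0.686 mA, giving V_DS = V_DD − I_D R_D = 3.16 − 0.686 × 0.72 = 2.67 V.
V_DS = 2.67 V ≥ V_ov = 0.6 V, confirming saturation.

I_D = 0.686 mA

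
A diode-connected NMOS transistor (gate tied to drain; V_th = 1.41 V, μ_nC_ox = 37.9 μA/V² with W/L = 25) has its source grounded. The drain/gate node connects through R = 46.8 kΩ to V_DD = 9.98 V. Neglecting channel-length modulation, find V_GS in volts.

V_GS = 2.01 V

With gate tied to drain, V_GS = V_DS ≥ V_GS − V_th, so the device is in saturation.
k_n = μ_nC_ox · (W/L) = 0.9475 mA/V².
KCL at the drain: ½ k_n (V_GS − V_th)² = (V_DD − V_GS)/R.
Let x = V_GS − 1.41. Then 22.2 x² + x − 8.57 = 0, giving x = 0.6 V (positive root), so V_GS = 2.01 V.
I_D = (V_DD − V_GS)/R = (9.98 − 2.01) / 46.8 = 0.17 mA.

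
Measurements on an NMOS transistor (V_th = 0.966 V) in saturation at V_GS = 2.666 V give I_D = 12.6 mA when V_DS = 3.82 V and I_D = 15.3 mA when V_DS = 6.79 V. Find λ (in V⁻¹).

λ = 0.0996 V⁻¹

With V_GS fixed, I_D ∝ (1 + λ V_DS) in saturation, so I_D2/I_D1 = (1 + λ V_DS2)/(1 + λ V_DS1).
15.3/12.6 = 1.214 = (1 + 6.79 λ)/(1 + 3.82 λ).
Solving: λ (I_D1 V_DS2 − I_D2 V_DS1) = I_D2 − I_D1, so λ = (15.3 − 12.6) / (12.6 × 6.79 − 15.3 × 3.82) = 2.7 / 27.1 = 0.0996 V⁻¹.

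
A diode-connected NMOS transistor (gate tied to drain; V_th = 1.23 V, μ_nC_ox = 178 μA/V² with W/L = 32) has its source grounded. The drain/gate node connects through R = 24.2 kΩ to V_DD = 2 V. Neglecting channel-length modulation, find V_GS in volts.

With gate tied to drain, V_GS = V_DS ≥ V_GS − V_th, so the device is in saturation.
k_n = μ_nC_ox · (W/L) = 5.696 mA/V².
KCL at the drain: ½ k_n (V_GS − V_th)² = (V_DD − V_GS)/R.
Let x = V_GS − 1.23. Then 68.9 x² + x − 0.77 = 0, giving x = 0.0987 V (positive root), so V_GS = 1.33 V.
I_D = (V_DD − V_GS)/R = (2 − 1.33) / 24.2 = 0.0277 mA.

V_GS = 1.33 V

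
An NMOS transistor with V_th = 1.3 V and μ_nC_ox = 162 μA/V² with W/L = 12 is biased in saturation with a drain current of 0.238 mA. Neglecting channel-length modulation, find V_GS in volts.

V_GS = 1.79 V

k_n = μ_nC_ox · (W/L) = 1.944 mA/V².
In saturation I_D = ½ k_n (V_GS − V_th)², so V_GS − V_th = √(2 I_D / k_n) = √(2 × 0.238 / 1.944) = 0.495 V.
V_GS = 1.3 + 0.495 = 1.79 V.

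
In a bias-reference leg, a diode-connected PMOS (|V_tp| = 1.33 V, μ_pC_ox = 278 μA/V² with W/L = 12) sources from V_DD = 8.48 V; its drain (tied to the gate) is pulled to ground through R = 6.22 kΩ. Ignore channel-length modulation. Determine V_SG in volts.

V_SG = 2.11 V

With gate tied to drain, V_SG = V_SD ≥ V_SG − |V_tp|, so the device is in saturation.
k_p = μ_pC_ox · (W/L) = 3.336 mA/V².
KCL at the drain: ½ k_p (V_SG − |V_tp|)² = (V_DD − V_SG)/R.
Let x = V_SG − 1.33. Then 10.4 x² + x − 7.15 = 0, giving x = 0.783 V (positive root), so V_SG = 2.11 V.
I_D = (V_DD − V_SG)/R = (8.48 − 2.11) / 6.22 = 1.02 mA.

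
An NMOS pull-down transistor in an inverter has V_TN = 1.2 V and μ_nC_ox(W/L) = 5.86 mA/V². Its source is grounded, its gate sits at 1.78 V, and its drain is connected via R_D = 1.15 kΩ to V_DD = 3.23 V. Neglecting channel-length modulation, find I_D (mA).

I_D = 0.986 mA

V_GS = V_G = 1.78 V, so V_ov = 1.78 − 1.2 = 0.58 V.
Assume saturation: I_D = ½ k_n V_ov² = 0.5 × 5.86 × 0.58² = 0.986 mA, giving V_DS = V_DD − I_D R_D = 3.23 − 0.986 × 1.15 = 2.1 V.
V_DS = 2.1 V ≥ V_ov = 0.58 V, confirming saturation.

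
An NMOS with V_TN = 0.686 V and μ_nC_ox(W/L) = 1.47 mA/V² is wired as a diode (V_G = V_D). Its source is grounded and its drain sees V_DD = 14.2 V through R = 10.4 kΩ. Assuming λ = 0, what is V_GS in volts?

V_GS = 1.95 V

With gate tied to drain, V_GS = V_DS ≥ V_GS − V_TN, so the device is in saturation.
KCL at the drain: ½ k_n (V_GS − V_TN)² = (V_DD − V_GS)/R.
Let x = V_GS − 0.686. Then 7.64 x² + x − 13.51 = 0, giving x = 1.27 V (positive root), so V_GS = 1.95 V.
I_D = (V_DD − V_GS)/R = (14.2 − 1.95) / 10.4 = 1.18 mA.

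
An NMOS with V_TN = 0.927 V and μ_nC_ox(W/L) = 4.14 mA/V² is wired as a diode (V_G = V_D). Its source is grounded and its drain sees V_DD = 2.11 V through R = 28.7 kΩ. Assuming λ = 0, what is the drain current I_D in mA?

I_D = 0.0366 mA

With gate tied to drain, V_GS = V_DS ≥ V_GS − V_TN, so the device is in saturation.
KCL at the drain: ½ k_n (V_GS − V_TN)² = (V_DD − V_GS)/R.
Let x = V_GS − 0.927. Then 59.4 x² + x − 1.183 = 0, giving x = 0.133 V (positive root), so V_GS = 1.06 V.
I_D = (V_DD − V_GS)/R = (2.11 − 1.06) / 28.7 = 0.0366 mA.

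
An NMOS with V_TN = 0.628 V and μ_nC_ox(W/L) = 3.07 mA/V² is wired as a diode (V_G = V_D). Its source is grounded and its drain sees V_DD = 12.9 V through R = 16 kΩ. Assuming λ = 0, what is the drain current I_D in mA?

With gate tied to drain, V_GS = V_DS ≥ V_GS − V_TN, so the device is in saturation.
KCL at the drain: ½ k_n (V_GS − V_TN)² = (V_DD − V_GS)/R.
Let x = V_GS − 0.628. Then 24.6 x² + x − 12.27 = 0, giving x = 0.687 V (positive root), so V_GS = 1.31 V.
I_D = (V_DD − V_GS)/R = (12.9 − 1.31) / 16 = 0.724 mA.

I_D = 0.724 mA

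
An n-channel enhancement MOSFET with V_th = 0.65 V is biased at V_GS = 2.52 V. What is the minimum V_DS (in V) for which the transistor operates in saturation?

V_DS,sat = 1.87 V

The boundary between triode and saturation is V_DS = V_GS − V_th = V_ov.
V_ov = 2.52 − 0.65 = 1.87 V.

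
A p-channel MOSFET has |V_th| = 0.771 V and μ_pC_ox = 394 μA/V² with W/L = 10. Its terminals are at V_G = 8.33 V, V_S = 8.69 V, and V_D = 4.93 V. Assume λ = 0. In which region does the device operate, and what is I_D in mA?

Cutoff; I_D = 0 mA

V_SG = V_S − V_G = 8.69 − 8.33 = 0.36 V; V_SD = V_S − V_D = 8.69 − 4.93 = 3.76 V.
V_SG = 0.36 V < |V_th| = 0.771 V, so the transistor is in cutoff.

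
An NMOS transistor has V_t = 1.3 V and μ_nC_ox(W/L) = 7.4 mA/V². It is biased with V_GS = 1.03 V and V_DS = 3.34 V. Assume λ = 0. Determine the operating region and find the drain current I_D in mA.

V_GS = 1.03 V < V_t = 1.3 V, so the transistor is in cutoff.

Cutoff; I_D = 0 mA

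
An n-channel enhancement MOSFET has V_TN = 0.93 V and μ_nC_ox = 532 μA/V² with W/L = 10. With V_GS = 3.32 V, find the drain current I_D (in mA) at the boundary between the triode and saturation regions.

At the boundary V_DS = V_ov = V_GS − V_TN = 3.32 − 0.93 = 2.39 V.
k_n = μ_nC_ox · (W/L) = 5.32 mA/V².
I_D = ½ k_n V_ov² = 0.5 × 5.32 × 2.39² = 15.2 mA.

I_D = 15.2 mA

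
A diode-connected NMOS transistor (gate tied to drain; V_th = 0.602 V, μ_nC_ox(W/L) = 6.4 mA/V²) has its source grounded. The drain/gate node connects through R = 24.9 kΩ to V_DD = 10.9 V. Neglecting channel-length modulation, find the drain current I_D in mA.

With gate tied to drain, V_GS = V_DS ≥ V_GS − V_th, so the device is in saturation.
KCL at the drain: ½ k_n (V_GS − V_th)² = (V_DD − V_GS)/R.
Let x = V_GS − 0.602. Then 79.7 x² + x − 10.3 = 0, giving x = 0.353 V (positive root), so V_GS = 0.955 V.
I_D = (V_DD − V_GS)/R = (10.9 − 0.955) / 24.9 = 0.399 mA.

I_D = 0.399 mA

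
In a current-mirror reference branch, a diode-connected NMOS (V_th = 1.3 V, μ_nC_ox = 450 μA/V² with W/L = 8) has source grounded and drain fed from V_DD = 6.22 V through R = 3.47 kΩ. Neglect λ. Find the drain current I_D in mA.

I_D = 1.18 mA

With gate tied to drain, V_GS = V_DS ≥ V_GS − V_th, so the device is in saturation.
k_n = μ_nC_ox · (W/L) = 3.6 mA/V².
KCL at the drain: ½ k_n (V_GS − V_th)² = (V_DD − V_GS)/R.
Let x = V_GS − 1.3. Then 6.25 x² + x − 4.92 = 0, giving x = 0.811 V (positive root), so V_GS = 2.11 V.
I_D = (V_DD − V_GS)/R = (6.22 − 2.11) / 3.47 = 1.18 mA.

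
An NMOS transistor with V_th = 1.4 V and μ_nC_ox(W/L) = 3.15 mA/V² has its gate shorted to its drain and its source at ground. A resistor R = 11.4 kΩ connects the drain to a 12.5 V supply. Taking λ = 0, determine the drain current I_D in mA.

I_D = 0.907 mA

With gate tied to drain, V_GS = V_DS ≥ V_GS − V_th, so the device is in saturation.
KCL at the drain: ½ k_n (V_GS − V_th)² = (V_DD − V_GS)/R.
Let x = V_GS − 1.4. Then 18 x² + x − 11.1 = 0, giving x = 0.759 V (positive root), so V_GS = 2.16 V.
I_D = (V_DD − V_GS)/R = (12.5 − 2.16) / 11.4 = 0.907 mA.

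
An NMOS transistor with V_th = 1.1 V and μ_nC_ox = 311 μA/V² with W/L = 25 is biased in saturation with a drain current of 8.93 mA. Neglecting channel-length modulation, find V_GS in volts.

V_GS = 2.62 V

k_n = μ_nC_ox · (W/L) = 7.775 mA/V².
In saturation I_D = ½ k_n (V_GS − V_th)², so V_GS − V_th = √(2 I_D / k_n) = √(2 × 8.93 / 7.775) = 1.52 V.
V_GS = 1.1 + 1.52 = 2.62 V.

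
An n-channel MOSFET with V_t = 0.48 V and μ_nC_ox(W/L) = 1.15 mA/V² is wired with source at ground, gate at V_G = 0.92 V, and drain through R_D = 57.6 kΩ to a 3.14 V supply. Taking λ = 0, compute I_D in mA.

I_D = 0.0524 mA

V_GS = V_G = 0.92 V, so V_ov = 0.92 − 0.48 = 0.44 V.
Assume saturation: I_D = ½ k_n V_ov² = 0.5 × 1.15 × 0.44² = 0.111 mA, giving V_DS = V_DD − I_D R_D = 3.14 − 0.111 × 57.6 = -3.27 V.
But -3.27 V < V_ov = 0.44 V, so the device is actually in triode.
In triode I_D = k_n[V_ov V_DS − ½ V_DS²] and I_D = (V_DD − V_DS)/R_D. Equating: 33.1 V_DS² − 30.15 V_DS + 3.14 = 0, giving V_DS = 0.12 V (the root below V_ov).
I_D = (3.14 − 0.12) / 57.6 = 0.0524 mA.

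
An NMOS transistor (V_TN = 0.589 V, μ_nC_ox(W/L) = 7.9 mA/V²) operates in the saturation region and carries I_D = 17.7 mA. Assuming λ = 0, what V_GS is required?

In saturation I_D = ½ k_n (V_GS − V_TN)², so V_GS − V_TN = √(2 I_D / k_n) = √(2 × 17.7 / 7.9) = 2.12 V.
V_GS = 0.589 + 2.12 = 2.71 V.

V_GS = 2.71 V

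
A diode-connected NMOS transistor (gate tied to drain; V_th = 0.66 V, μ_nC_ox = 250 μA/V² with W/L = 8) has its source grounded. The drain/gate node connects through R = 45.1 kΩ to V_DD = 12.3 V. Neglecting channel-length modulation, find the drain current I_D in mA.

I_D = 0.247 mA

With gate tied to drain, V_GS = V_DS ≥ V_GS − V_th, so the device is in saturation.
k_n = μ_nC_ox · (W/L) = 2 mA/V².
KCL at the drain: ½ k_n (V_GS − V_th)² = (V_DD − V_GS)/R.
Let x = V_GS − 0.66. Then 45.1 x² + x − 11.64 = 0, giving x = 0.497 V (positive root), so V_GS = 1.16 V.
I_D = (V_DD − V_GS)/R = (12.3 − 1.16) / 45.1 = 0.247 mA.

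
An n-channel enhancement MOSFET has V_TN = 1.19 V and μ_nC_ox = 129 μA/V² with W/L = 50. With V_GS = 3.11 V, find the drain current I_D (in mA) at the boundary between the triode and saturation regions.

At the boundary V_DS = V_ov = V_GS − V_TN = 3.11 − 1.19 = 1.92 V.
k_n = μ_nC_ox · (W/L) = 6.45 mA/V².
I_D = ½ k_n V_ov² = 0.5 × 6.45 × 1.92² = 11.9 mA.

I_D = 11.9 mA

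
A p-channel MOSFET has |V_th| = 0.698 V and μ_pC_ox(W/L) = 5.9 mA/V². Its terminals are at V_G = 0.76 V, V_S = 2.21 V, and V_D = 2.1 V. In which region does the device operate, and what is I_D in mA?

Triode; I_D = 0.452 mA

V_SG = V_S − V_G = 2.21 − 0.76 = 1.45 V; V_SD = V_S − V_D = 2.21 − 2.1 = 0.11 V.
V_ov = V_SG − |V_th| = 1.45 − 0.698 = 0.752 V.
Since V_SD = 0.11 V < V_ov = 0.752 V, the device is in the triode region.
I_D = k_p [V_ov · V_SD − ½ V_SD²] = 5.9 × [0.752 × 0.11 − 0.5 × 0.11²] = 0.452 mA.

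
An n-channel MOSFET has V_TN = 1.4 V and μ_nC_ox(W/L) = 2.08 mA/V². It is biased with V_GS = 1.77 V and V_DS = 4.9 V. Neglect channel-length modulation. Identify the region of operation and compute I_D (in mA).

Saturation; I_D = 0.142 mA

V_ov = V_GS − V_TN = 1.77 − 1.4 = 0.37 V.
Since V_DS = 4.9 V ≥ V_ov = 0.37 V, the device is in saturation.
I_D = ½ k_n V_ov² = 0.5 × 2.08 × 0.37² = 0.142 mA.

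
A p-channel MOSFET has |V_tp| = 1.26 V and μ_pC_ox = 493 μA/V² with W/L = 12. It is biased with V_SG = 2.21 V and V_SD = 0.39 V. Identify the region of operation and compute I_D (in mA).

Triode; I_D = 1.74 mA

k_p = μ_pC_ox · (W/L) = 5.916 mA/V².
V_ov = V_SG − |V_tp| = 2.21 − 1.26 = 0.95 V.
Since V_SD = 0.39 V < V_ov = 0.95 V, the device is in the triode region.
I_D = k_p [V_ov · V_SD − ½ V_SD²] = 5.916 × [0.95 × 0.39 − 0.5 × 0.39²] = 1.74 mA.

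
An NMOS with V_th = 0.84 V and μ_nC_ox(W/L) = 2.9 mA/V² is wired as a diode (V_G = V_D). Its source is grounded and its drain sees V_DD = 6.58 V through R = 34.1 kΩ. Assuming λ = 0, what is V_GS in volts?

With gate tied to drain, V_GS = V_DS ≥ V_GS − V_th, so the device is in saturation.
KCL at the drain: ½ k_n (V_GS − V_th)² = (V_DD − V_GS)/R.
Let x = V_GS − 0.84. Then 49.4 x² + x − 5.74 = 0, giving x = 0.331 V (positive root), so V_GS = 1.17 V.
I_D = (V_DD − V_GS)/R = (6.58 − 1.17) / 34.1 = 0.159 mA.

V_GS = 1.17 V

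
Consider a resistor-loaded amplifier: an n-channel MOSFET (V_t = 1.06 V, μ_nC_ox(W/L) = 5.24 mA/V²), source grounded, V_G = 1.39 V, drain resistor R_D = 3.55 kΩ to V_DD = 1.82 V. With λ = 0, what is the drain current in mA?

I_D = 0.285 mA

V_GS = V_G = 1.39 V, so V_ov = 1.39 − 1.06 = 0.33 V.
Assume saturation: I_D = ½ k_n V_ov² = 0.5 × 5.24 × 0.33² = 0.285 mA, giving V_DS = V_DD − I_D R_D = 1.82 − 0.285 × 3.55 = 0.807 V.
V_DS = 0.807 V ≥ V_ov = 0.33 V, confirming saturation.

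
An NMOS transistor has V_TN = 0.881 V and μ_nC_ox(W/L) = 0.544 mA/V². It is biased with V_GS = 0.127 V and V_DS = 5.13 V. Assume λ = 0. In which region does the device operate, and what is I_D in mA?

Cutoff; I_D = 0 mA

V_GS = 0.127 V < V_TN = 0.881 V, so the transistor is in cutoff.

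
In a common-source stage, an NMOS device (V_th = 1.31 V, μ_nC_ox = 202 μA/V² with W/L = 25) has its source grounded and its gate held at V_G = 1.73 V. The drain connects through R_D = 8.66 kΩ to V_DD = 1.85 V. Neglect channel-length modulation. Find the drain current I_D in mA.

I_D = 0.201 mA

V_GS = V_G = 1.73 V, so V_ov = 1.73 − 1.31 = 0.42 V.
k_n = μ_nC_ox · (W/L) = 5.05 mA/V².
Assume saturation: I_D = ½ k_n V_ov² = 0.5 × 5.05 × 0.42² = 0.445 mA, giving V_DS = V_DD − I_D R_D = 1.85 − 0.445 × 8.66 = -2.01 V.
But -2.01 V < V_ov = 0.42 V, so the device is actually in triode.
In triode I_D = k_n[V_ov V_DS − ½ V_DS²] and I_D = (V_DD − V_DS)/R_D. Equating: 21.9 V_DS² − 19.37 V_DS + 1.85 = 0, giving V_DS = 0.109 V (the root below V_ov).
I_D = (1.85 − 0.109) / 8.66 = 0.201 mA.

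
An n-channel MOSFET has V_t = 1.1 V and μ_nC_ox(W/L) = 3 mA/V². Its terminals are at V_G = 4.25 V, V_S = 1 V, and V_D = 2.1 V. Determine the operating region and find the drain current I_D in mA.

Triode; I_D = 5.28 mA

V_GS = V_G − V_S = 4.25 − 1 = 3.25 V; V_DS = V_D − V_S = 2.1 − 1 = 1.1 V.
V_ov = V_GS − V_t = 3.25 − 1.1 = 2.15 V.
Since V_DS = 1.1 V < V_ov = 2.15 V, the device is in the triode region.
I_D = k_n [V_ov · V_DS − ½ V_DS²] = 3 × [2.15 × 1.1 − 0.5 × 1.1²] = 5.28 mA.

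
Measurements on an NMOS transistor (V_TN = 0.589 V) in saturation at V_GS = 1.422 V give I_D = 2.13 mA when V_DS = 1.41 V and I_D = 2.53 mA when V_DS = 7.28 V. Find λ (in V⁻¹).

With V_GS fixed, I_D ∝ (1 + λ V_DS) in saturation, so I_D2/I_D1 = (1 + λ V_DS2)/(1 + λ V_DS1).
2.53/2.13 = 1.188 = (1 + 7.28 λ)/(1 + 1.41 λ).
Solving: λ (I_D1 V_DS2 − I_D2 V_DS1) = I_D2 − I_D1, so λ = (2.53 − 2.13) / (2.13 × 7.28 − 2.53 × 1.41) = 0.4 / 11.9 = 0.0335 V⁻¹.

λ = 0.0335 V⁻¹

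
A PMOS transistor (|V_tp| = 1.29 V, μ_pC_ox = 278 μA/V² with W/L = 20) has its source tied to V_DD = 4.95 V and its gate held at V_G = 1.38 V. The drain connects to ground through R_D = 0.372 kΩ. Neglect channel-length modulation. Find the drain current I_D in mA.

I_D = 10.4 mA

V_SG = V_DD − V_G = 4.95 − 1.38 = 3.57 V, so V_ov = 3.57 − 1.29 = 2.28 V.
k_p = μ_pC_ox · (W/L) = 5.56 mA/V².
Assume saturation: I_D = ½ k_p V_ov² = 0.5 × 5.56 × 2.28² = 14.5 mA, giving V_SD = V_DD − I_D R_D = 4.95 − 14.5 × 0.372 = -0.426 V.
But -0.426 V < V_ov = 2.28 V, so the device is actually in triode.
In triode I_D = k_p[V_ov V_SD − ½ V_SD²] and I_D = (V_DD − V_SD)/R_D. Equating: 1.03 V_SD² − 5.716 V_SD + 4.95 = 0, giving V_SD = 1.08 V (the root below V_ov).
I_D = (4.95 − 1.08) / 0.372 = 10.4 mA.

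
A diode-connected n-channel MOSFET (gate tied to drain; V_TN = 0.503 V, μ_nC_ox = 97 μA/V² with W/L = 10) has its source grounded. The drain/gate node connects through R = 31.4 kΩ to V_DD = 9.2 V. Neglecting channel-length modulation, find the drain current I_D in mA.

I_D = 0.254 mA

With gate tied to drain, V_GS = V_DS ≥ V_GS − V_TN, so the device is in saturation.
k_n = μ_nC_ox · (W/L) = 0.97 mA/V².
KCL at the drain: ½ k_n (V_GS − V_TN)² = (V_DD − V_GS)/R.
Let x = V_GS − 0.503. Then 15.2 x² + x − 8.697 = 0, giving x = 0.724 V (positive root), so V_GS = 1.23 V.
I_D = (V_DD − V_GS)/R = (9.2 − 1.23) / 31.4 = 0.254 mA.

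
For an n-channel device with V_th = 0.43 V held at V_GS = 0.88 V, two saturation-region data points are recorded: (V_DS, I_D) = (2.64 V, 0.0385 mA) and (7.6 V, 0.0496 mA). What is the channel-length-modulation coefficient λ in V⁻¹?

λ = 0.0687 V⁻¹

With V_GS fixed, I_D ∝ (1 + λ V_DS) in saturation, so I_D2/I_D1 = (1 + λ V_DS2)/(1 + λ V_DS1).
0.0496/0.0385 = 1.288 = (1 + 7.6 λ)/(1 + 2.64 λ).
Solving: λ (I_D1 V_DS2 − I_D2 V_DS1) = I_D2 − I_D1, so λ = (0.0496 − 0.0385) / (0.0385 × 7.6 − 0.0496 × 2.64) = 0.0111 / 0.162 = 0.0687 V⁻¹.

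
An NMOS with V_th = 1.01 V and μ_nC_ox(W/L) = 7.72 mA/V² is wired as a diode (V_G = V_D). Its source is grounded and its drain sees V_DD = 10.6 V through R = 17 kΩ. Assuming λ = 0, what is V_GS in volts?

With gate tied to drain, V_GS = V_DS ≥ V_GS − V_th, so the device is in saturation.
KCL at the drain: ½ k_n (V_GS − V_th)² = (V_DD − V_GS)/R.
Let x = V_GS − 1.01. Then 65.6 x² + x − 9.59 = 0, giving x = 0.375 V (positive root), so V_GS = 1.38 V.
I_D = (V_DD − V_GS)/R = (10.6 − 1.38) / 17 = 0.542 mA.

V_GS = 1.38 V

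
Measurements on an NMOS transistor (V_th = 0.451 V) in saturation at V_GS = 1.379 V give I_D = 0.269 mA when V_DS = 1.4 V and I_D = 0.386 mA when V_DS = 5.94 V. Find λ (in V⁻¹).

With V_GS fixed, I_D ∝ (1 + λ V_DS) in saturation, so I_D2/I_D1 = (1 + λ V_DS2)/(1 + λ V_DS1).
0.386/0.269 = 1.435 = (1 + 5.94 λ)/(1 + 1.4 λ).
Solving: λ (I_D1 V_DS2 − I_D2 V_DS1) = I_D2 − I_D1, so λ = (0.386 − 0.269) / (0.269 × 5.94 − 0.386 × 1.4) = 0.117 / 1.06 = 0.111 V⁻¹.

λ = 0.111 V⁻¹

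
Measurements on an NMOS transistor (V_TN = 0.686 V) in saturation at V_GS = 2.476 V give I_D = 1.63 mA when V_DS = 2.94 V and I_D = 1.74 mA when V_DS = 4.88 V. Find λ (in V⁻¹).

With V_GS fixed, I_D ∝ (1 + λ V_DS) in saturation, so I_D2/I_D1 = (1 + λ V_DS2)/(1 + λ V_DS1).
1.74/1.63 = 1.067 = (1 + 4.88 λ)/(1 + 2.94 λ).
Solving: λ (I_D1 V_DS2 − I_D2 V_DS1) = I_D2 − I_D1, so λ = (1.74 − 1.63) / (1.63 × 4.88 − 1.74 × 2.94) = 0.11 / 2.84 = 0.0387 V⁻¹.

λ = 0.0387 V⁻¹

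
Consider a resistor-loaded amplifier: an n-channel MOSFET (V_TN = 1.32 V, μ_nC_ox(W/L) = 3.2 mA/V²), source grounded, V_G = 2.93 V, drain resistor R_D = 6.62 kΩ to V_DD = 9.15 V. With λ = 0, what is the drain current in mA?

I_D = 1.34 mA

V_GS = V_G = 2.93 V, so V_ov = 2.93 − 1.32 = 1.61 V.
Assume saturation: I_D = ½ k_n V_ov² = 0.5 × 3.2 × 1.61² = 4.15 mA, giving V_DS = V_DD − I_D R_D = 9.15 − 4.15 × 6.62 = -18.3 V.
But -18.3 V < V_ov = 1.61 V, so the device is actually in triode.
In triode I_D = k_n[V_ov V_DS − ½ V_DS²] and I_D = (V_DD − V_DS)/R_D. Equating: 10.6 V_DS² − 35.11 V_DS + 9.15 = 0, giving V_DS = 0.285 V (the root below V_ov).
I_D = (9.15 − 0.285) / 6.62 = 1.34 mA.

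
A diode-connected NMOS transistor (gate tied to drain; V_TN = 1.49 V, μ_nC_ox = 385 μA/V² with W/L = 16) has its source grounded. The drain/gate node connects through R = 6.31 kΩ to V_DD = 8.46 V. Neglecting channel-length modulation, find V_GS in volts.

V_GS = 2.06 V

With gate tied to drain, V_GS = V_DS ≥ V_GS − V_TN, so the device is in saturation.
k_n = μ_nC_ox · (W/L) = 6.16 mA/V².
KCL at the drain: ½ k_n (V_GS − V_TN)² = (V_DD − V_GS)/R.
Let x = V_GS − 1.49. Then 19.4 x² + x − 6.97 = 0, giving x = 0.574 V (positive root), so V_GS = 2.06 V.
I_D = (V_DD − V_GS)/R = (8.46 − 2.06) / 6.31 = 1.01 mA.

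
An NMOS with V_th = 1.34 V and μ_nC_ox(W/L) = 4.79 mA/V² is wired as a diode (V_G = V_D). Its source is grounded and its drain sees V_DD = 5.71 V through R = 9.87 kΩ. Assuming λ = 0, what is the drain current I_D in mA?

With gate tied to drain, V_GS = V_DS ≥ V_GS − V_th, so the device is in saturation.
KCL at the drain: ½ k_n (V_GS − V_th)² = (V_DD − V_GS)/R.
Let x = V_GS − 1.34. Then 23.6 x² + x − 4.37 = 0, giving x = 0.409 V (positive root), so V_GS = 1.75 V.
I_D = (V_DD − V_GS)/R = (5.71 − 1.75) / 9.87 = 0.401 mA.

I_D = 0.401 mA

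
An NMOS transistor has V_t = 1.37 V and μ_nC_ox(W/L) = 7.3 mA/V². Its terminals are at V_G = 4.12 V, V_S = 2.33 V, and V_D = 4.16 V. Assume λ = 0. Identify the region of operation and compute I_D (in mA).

Saturation; I_D = 0.644 mA

V_GS = V_G − V_S = 4.12 − 2.33 = 1.79 V; V_DS = V_D − V_S = 4.16 − 2.33 = 1.83 V.
V_ov = V_GS − V_t = 1.79 − 1.37 = 0.42 V.
Since V_DS = 1.83 V ≥ V_ov = 0.42 V, the device is in saturation.
I_D = ½ k_n V_ov² = 0.5 × 7.3 × 0.42² = 0.644 mA.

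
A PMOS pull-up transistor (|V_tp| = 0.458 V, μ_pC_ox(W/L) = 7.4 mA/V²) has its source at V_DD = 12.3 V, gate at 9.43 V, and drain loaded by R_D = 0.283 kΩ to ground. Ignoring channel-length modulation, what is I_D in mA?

V_SG = V_DD − V_G = 12.3 − 9.43 = 2.87 V, so V_ov = 2.87 − 0.458 = 2.41 V.
Assume saturation: I_D = ½ k_p V_ov² = 0.5 × 7.4 × 2.41² = 21.5 mA, giving V_SD = V_DD − I_D R_D = 12.3 − 21.5 × 0.283 = 6.21 V.
V_SD = 6.21 V ≥ V_ov = 2.41 V, confirming saturation.

I_D = 21.5 mA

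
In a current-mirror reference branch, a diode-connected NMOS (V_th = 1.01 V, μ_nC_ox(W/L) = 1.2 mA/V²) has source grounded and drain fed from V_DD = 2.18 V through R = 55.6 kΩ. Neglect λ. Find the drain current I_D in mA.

I_D = 0.0179 mA

With gate tied to drain, V_GS = V_DS ≥ V_GS − V_th, so the device is in saturation.
KCL at the drain: ½ k_n (V_GS − V_th)² = (V_DD − V_GS)/R.
Let x = V_GS − 1.01. Then 33.4 x² + x − 1.17 = 0, giving x = 0.173 V (positive root), so V_GS = 1.18 V.
I_D = (V_DD − V_GS)/R = (2.18 − 1.18) / 55.6 = 0.0179 mA.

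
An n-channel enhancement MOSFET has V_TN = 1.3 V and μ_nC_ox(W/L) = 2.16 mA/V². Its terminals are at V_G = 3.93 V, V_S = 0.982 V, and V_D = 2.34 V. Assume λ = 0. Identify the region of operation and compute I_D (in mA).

Triode; I_D = 2.84 mA

V_GS = V_G − V_S = 3.93 − 0.982 = 2.95 V; V_DS = V_D − V_S = 2.34 − 0.982 = 1.36 V.
V_ov = V_GS − V_TN = 2.95 − 1.3 = 1.65 V.
Since V_DS = 1.36 V < V_ov = 1.65 V, the device is in the triode region.
I_D = k_n [V_ov · V_DS − ½ V_DS²] = 2.16 × [1.65 × 1.36 − 0.5 × 1.36²] = 2.84 mA.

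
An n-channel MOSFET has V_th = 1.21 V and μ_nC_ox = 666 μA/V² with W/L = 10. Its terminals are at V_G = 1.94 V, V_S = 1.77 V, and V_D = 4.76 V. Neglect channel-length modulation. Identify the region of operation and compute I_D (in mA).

Cutoff; I_D = 0 mA

V_GS = V_G − V_S = 1.94 − 1.77 = 0.17 V; V_DS = V_D − V_S = 4.76 − 1.77 = 2.99 V.
V_GS = 0.17 V < V_th = 1.21 V, so the transistor is in cutoff.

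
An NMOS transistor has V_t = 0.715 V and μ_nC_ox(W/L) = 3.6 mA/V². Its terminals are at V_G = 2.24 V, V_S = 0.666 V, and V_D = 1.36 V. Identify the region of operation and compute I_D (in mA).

V_GS = V_G − V_S = 2.24 − 0.666 = 1.57 V; V_DS = V_D − V_S = 1.36 − 0.666 = 0.694 V.
V_ov = V_GS − V_t = 1.57 − 0.715 = 0.859 V.
Since V_DS = 0.694 V < V_ov = 0.859 V, the device is in the triode region.
I_D = k_n [V_ov · V_DS − ½ V_DS²] = 3.6 × [0.859 × 0.694 − 0.5 × 0.694²] = 1.28 mA.

Triode; I_D = 1.28 mA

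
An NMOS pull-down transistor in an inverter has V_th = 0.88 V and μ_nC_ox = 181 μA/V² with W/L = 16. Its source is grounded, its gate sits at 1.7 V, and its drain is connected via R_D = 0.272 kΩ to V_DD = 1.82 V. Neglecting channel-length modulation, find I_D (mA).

I_D = 0.974 mA

V_GS = V_G = 1.7 V, so V_ov = 1.7 − 0.88 = 0.82 V.
k_n = μ_nC_ox · (W/L) = 2.896 mA/V².
Assume saturation: I_D = ½ k_n V_ov² = 0.5 × 2.896 × 0.82² = 0.974 mA, giving V_DS = V_DD − I_D R_D = 1.82 − 0.974 × 0.272 = 1.56 V.
V_DS = 1.56 V ≥ V_ov = 0.82 V, confirming saturation.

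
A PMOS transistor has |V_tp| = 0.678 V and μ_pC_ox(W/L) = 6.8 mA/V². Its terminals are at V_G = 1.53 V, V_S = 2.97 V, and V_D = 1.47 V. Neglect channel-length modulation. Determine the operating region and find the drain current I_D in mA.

Saturation; I_D = 1.97 mA

V_SG = V_S − V_G = 2.97 − 1.53 = 1.44 V; V_SD = V_S − V_D = 2.97 − 1.47 = 1.5 V.
V_ov = V_SG − |V_tp| = 1.44 − 0.678 = 0.762 V.
Since V_SD = 1.5 V ≥ V_ov = 0.762 V, the device is in saturation.
I_D = ½ k_p V_ov² = 0.5 × 6.8 × 0.762² = 1.97 mA.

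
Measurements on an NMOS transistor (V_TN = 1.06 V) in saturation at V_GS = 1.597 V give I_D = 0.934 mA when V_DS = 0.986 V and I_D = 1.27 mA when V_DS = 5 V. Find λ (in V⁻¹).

With V_GS fixed, I_D ∝ (1 + λ V_DS) in saturation, so I_D2/I_D1 = (1 + λ V_DS2)/(1 + λ V_DS1).
1.27/0.934 = 1.36 = (1 + 5 λ)/(1 + 0.986 λ).
Solving: λ (I_D1 V_DS2 − I_D2 V_DS1) = I_D2 − I_D1, so λ = (1.27 − 0.934) / (0.934 × 5 − 1.27 × 0.986) = 0.336 / 3.42 = 0.0983 V⁻¹.

λ = 0.0983 V⁻¹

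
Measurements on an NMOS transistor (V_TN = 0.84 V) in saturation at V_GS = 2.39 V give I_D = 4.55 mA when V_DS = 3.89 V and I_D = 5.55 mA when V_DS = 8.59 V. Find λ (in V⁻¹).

With V_GS fixed, I_D ∝ (1 + λ V_DS) in saturation, so I_D2/I_D1 = (1 + λ V_DS2)/(1 + λ V_DS1).
5.55/4.55 = 1.22 = (1 + 8.59 λ)/(1 + 3.89 λ).
Solving: λ (I_D1 V_DS2 − I_D2 V_DS1) = I_D2 − I_D1, so λ = (5.55 − 4.55) / (4.55 × 8.59 − 5.55 × 3.89) = 1 / 17.5 = 0.0572 V⁻¹.

λ = 0.0572 V⁻¹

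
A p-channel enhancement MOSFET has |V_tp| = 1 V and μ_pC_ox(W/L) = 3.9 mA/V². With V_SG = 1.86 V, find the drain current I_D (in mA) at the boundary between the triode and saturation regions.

I_D = 1.44 mA

At the boundary V_SD = V_ov = V_SG − |V_tp| = 1.86 − 1 = 0.86 V.
I_D = ½ k_p V_ov² = 0.5 × 3.9 × 0.86² = 1.44 mA.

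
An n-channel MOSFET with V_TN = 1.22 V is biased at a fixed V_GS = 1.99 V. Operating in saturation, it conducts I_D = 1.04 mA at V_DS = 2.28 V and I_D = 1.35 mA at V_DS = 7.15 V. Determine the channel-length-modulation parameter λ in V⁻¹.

λ = 0.0711 V⁻¹

With V_GS fixed, I_D ∝ (1 + λ V_DS) in saturation, so I_D2/I_D1 = (1 + λ V_DS2)/(1 + λ V_DS1).
1.35/1.04 = 1.298 = (1 + 7.15 λ)/(1 + 2.28 λ).
Solving: λ (I_D1 V_DS2 − I_D2 V_DS1) = I_D2 − I_D1, so λ = (1.35 − 1.04) / (1.04 × 7.15 − 1.35 × 2.28) = 0.31 / 4.36 = 0.0711 V⁻¹.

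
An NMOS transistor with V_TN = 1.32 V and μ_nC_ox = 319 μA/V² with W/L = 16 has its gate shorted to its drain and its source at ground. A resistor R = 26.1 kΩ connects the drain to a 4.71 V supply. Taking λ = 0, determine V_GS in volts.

With gate tied to drain, V_GS = V_DS ≥ V_GS − V_TN, so the device is in saturation.
k_n = μ_nC_ox · (W/L) = 5.104 mA/V².
KCL at the drain: ½ k_n (V_GS − V_TN)² = (V_DD − V_GS)/R.
Let x = V_GS − 1.32. Then 66.6 x² + x − 3.39 = 0, giving x = 0.218 V (positive root), so V_GS = 1.54 V.
I_D = (V_DD − V_GS)/R = (4.71 − 1.54) / 26.1 = 0.122 mA.

V_GS = 1.54 V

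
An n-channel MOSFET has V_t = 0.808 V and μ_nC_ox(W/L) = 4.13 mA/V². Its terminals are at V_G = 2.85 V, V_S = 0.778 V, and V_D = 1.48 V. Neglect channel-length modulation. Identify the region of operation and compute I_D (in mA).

V_GS = V_G − V_S = 2.85 − 0.778 = 2.07 V; V_DS = V_D − V_S = 1.48 − 0.778 = 0.702 V.
V_ov = V_GS − V_t = 2.07 − 0.808 = 1.26 V.
Since V_DS = 0.702 V < V_ov = 1.26 V, the device is in the triode region.
I_D = k_n [V_ov · V_DS − ½ V_DS²] = 4.13 × [1.26 × 0.702 − 0.5 × 0.702²] = 2.65 mA.

Triode; I_D = 2.65 mA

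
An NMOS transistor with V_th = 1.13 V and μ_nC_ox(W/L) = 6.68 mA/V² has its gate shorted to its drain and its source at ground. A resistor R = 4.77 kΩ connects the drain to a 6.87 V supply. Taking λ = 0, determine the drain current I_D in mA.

I_D = 1.08 mA

With gate tied to drain, V_GS = V_DS ≥ V_GS − V_th, so the device is in saturation.
KCL at the drain: ½ k_n (V_GS − V_th)² = (V_DD − V_GS)/R.
Let x = V_GS − 1.13. Then 15.9 x² + x − 5.74 = 0, giving x = 0.57 V (positive root), so V_GS = 1.7 V.
I_D = (V_DD − V_GS)/R = (6.87 − 1.7) / 4.77 = 1.08 mA.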